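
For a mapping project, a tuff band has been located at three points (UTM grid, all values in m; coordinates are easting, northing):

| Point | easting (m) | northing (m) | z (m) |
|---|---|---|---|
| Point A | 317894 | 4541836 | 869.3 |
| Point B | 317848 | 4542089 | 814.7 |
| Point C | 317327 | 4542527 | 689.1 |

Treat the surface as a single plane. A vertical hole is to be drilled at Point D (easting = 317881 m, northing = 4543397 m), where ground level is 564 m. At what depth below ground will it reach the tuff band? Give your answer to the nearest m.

Let the plane be z = a·easting + b·northing + c.
Point B−Point A: −46a + 253b = −54.6;  Point C−Point A: −567a + 691b = −180.2.
Solving gives a = 0.07040702, b = −0.20300900.
Then c = 869.3 − a·317894 − b·4541836 = 900520.92.
At (317881, 4543397): z_contact = 22381.1 − 922350.5 + 900520.92 = 551.5 m.
Depth below ground = 564 − 551.5 = 13 m.

13 m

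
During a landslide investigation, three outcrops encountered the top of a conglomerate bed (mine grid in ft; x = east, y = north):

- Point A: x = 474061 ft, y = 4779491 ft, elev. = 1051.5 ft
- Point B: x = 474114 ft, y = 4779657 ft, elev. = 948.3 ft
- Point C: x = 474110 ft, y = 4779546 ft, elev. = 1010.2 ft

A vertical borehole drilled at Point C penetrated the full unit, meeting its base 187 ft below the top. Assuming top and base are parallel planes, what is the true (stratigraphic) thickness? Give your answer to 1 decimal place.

160.8 ft

Let the plane be z = a·x + b·y + c.
Point B−Point A: 53a + 166b = −103.2;  Point C−Point A: 49a + 55b = −41.3.
Solving gives a = −0.22606, b = −0.54951.
|∇z| = √(a²+b²) = 0.59419, so dip δ = arctan(0.59419) = 30.72°.
True thickness = vertical thickness × cos δ = 187 × cos 30.72° = 160.8 ft.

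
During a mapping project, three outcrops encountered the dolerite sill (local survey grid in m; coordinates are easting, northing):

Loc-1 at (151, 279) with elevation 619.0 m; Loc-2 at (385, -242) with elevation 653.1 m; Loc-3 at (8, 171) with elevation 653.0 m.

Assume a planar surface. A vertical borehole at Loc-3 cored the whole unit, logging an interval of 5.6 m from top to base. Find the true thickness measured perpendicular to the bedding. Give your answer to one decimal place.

5.5 m

Let the plane be z = a·easting + b·northing + c.
Loc-2−Loc-1: 234a − 521b = 34.1;  Loc-3−Loc-1: −143a − 108b = 34.
Solving gives a = −0.14063, b = −0.12861.
|∇z| = √(a²+b²) = 0.19057, so dip δ = arctan(0.19057) = 10.79°.
True thickness = vertical thickness × cos δ = 5.6 × cos 10.79° = 5.5 m.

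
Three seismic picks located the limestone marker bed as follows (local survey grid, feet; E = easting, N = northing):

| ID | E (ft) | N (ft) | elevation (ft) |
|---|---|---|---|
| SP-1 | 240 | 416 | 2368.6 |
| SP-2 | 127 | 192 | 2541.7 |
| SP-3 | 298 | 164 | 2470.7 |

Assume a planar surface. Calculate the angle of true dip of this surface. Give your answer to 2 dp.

35.83°

Let the plane be z = a·E + b·N + c.
SP-2−SP-1: −113a − 224b = 173.1;  SP-3−SP-1: 58a − 252b = 102.1.
Solving gives a = −0.50041, b = −0.52033.
Gradient magnitude |∇z| = √(a² + b²) = √(0.25041 + 0.27074) = 0.72191.
True dip = arctan(0.72191) = 35.83°, dipping toward NE (azimuth ≈ 044°).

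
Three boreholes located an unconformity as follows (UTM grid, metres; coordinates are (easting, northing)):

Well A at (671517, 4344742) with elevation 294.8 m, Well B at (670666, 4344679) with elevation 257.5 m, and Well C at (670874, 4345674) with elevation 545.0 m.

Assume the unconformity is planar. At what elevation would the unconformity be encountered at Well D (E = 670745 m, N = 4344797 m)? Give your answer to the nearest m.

293 m

Two edge vectors: Well A→Well B = (-851, -63, -37.3), Well A→Well C = (-643, 932, 250.2).
Normal n = (Well A→Well B) × (Well A→Well C) = (19001, 236904.1, -833641).
So ∂z/∂E = −n_x/n_z = 0.02279278 and ∂z/∂N = −n_y/n_z = 0.28418000.
Intercept c from Well A: 294.8 − 15305.74 − 1234688.78 = −1249699.73.
At (670745, 4344797): z = 15288.1 + 1234704.4 − 1249699.73 = 292.8 m.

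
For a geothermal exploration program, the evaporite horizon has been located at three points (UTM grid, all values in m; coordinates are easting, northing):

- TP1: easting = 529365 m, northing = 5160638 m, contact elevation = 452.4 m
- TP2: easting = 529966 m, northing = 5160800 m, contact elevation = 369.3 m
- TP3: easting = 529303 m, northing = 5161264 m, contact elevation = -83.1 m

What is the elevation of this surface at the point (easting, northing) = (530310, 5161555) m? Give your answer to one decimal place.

Two edge vectors: TP1→TP2 = (601, 162, -83.1), TP1→TP3 = (-62, 626, -535.5).
Normal n = (TP1→TP2) × (TP1→TP3) = (-34730.4, 326987.7, 386270).
So ∂z/∂easting = −n_x/n_z = 0.089912238 and ∂z/∂northing = −n_y/n_z = −0.846526264.
Intercept c from TP1: 452.4 − 47596.39 + 4368615.61 = 4321471.61.
At (530310, 5161555): z = 47681.4 − 4369391.9 + 4321471.61 = -238.9 m.

-238.9 m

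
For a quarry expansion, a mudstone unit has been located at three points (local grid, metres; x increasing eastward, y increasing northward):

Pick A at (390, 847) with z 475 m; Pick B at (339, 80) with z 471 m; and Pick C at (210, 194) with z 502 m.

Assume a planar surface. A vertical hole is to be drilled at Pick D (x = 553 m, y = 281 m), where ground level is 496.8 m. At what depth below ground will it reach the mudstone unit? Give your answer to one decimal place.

Let the plane be z = a·x + b·y + c.
Pick B−Pick A: −51a − 767b = −4;  Pick C−Pick A: −180a − 653b = 27.
Solving gives a = −0.22262, b = 0.02002.
Then c = 475 − a·390 − b·847 = 544.87.
At (553, 281): z_contact = −123.11 + 5.62 + 544.87 = 427.38 m.
Depth below ground = 496.8 − 427.38 = 69.4 m.

69.4 m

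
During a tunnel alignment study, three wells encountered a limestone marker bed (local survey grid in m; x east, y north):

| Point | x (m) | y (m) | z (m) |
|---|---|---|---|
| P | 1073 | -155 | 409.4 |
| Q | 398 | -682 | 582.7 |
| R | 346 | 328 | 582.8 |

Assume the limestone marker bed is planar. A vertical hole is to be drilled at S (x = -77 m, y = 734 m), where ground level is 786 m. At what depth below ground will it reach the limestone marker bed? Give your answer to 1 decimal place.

103.9 m

Let the plane be z = a·x + b·y + c.
Q−P: −675a − 527b = 173.3;  R−P: −727a + 483b = 173.4.
Solving gives a = −0.246894, b = −0.012612.
Then c = 409.4 − a·1073 − b·-155 = 672.36.
At (-77, 734): z_contact = 19.01 − 9.26 + 672.36 = 682.12 m.
Depth below ground = 786 − 682.12 = 103.9 m.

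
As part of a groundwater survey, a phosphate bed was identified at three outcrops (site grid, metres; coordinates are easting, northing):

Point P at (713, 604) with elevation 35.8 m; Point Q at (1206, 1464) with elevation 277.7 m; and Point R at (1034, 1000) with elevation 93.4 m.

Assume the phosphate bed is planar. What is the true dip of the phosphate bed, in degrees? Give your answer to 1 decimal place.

39.9°

Let the plane be z = a·easting + b·northing + c.
Point Q−Point P: 493a + 860b = 241.9;  Point R−Point P: 321a + 396b = 57.6.
Solving gives a = −0.57225, b = 0.60933.
Gradient magnitude |∇z| = √(a² + b²) = √(0.32747 + 0.37128) = 0.83591.
True dip = arctan(0.83591) = 39.9°, dipping toward SE (azimuth ≈ 137°).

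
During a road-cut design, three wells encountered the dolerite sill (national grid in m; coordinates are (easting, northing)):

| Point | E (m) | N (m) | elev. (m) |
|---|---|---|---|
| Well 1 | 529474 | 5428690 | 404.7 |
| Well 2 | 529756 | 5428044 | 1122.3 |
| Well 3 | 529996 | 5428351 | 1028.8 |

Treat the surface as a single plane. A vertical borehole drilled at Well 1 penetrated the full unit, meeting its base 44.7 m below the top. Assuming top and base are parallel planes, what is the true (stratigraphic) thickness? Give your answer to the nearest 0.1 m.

30.7 m

Let the plane be z = a·E + b·N + c.
Well 2−Well 1: 282a − 646b = 717.6;  Well 3−Well 1: 522a − 339b = 624.1.
Solving gives a = 0.66181, b = −0.82193.
|∇z| = √(a²+b²) = 1.05526, so dip δ = arctan(1.05526) = 46.54°.
True thickness = vertical thickness × cos δ = 44.7 × cos 46.54° = 30.7 m.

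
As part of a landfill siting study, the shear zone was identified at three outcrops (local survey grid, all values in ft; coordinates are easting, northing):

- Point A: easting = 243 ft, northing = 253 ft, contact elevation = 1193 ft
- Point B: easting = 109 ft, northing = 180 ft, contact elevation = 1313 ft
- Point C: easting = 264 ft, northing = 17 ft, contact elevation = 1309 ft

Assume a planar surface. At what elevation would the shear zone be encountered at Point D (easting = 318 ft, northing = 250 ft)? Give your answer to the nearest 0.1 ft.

1149.7 ft

Two edge vectors: Point A→Point B = (-134, -73, 120), Point A→Point C = (21, -236, 116).
Normal n = (Point A→Point B) × (Point A→Point C) = (19852, 18064, 33157).
So ∂z/∂easting = −n_x/n_z = −0.59873 and ∂z/∂northing = −n_y/n_z = −0.54480.
Intercept c from Point A: 1193 + 145.49 + 137.83 = 1476.33.
At (318, 250): z = −190.4 − 136.2 + 1476.33 = 1149.7 ft.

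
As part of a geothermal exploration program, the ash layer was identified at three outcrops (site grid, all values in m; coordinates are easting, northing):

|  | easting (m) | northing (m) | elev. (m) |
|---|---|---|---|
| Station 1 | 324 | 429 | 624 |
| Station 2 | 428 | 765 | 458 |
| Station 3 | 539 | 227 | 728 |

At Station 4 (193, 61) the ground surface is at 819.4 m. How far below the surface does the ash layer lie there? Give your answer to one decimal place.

Let the plane be z = a·easting + b·northing + c.
Station 2−Station 1: 104a + 336b = −166;  Station 3−Station 1: 215a − 202b = 104.
Solving gives a = 0.01514, b = −0.49873.
Then c = 624 − a·324 − b·429 = 833.05.
At (193, 61): z_contact = 2.92 − 30.42 + 833.05 = 805.55 m.
Depth below ground = 819.4 − 805.55 = 13.8 m.

13.8 m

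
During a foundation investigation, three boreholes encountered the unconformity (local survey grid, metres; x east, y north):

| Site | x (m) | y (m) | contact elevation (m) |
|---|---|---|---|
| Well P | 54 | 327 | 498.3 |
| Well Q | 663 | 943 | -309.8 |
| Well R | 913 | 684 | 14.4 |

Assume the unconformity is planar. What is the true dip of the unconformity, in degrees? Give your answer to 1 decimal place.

52.0°

Two edge vectors: Well P→Well Q = (609, 616, -808.1), Well P→Well R = (859, 357, -483.9).
Normal n = (Well P→Well Q) × (Well P→Well R) = (-9590.7, -399462.8, -311731).
So ∂z/∂x = −n_x/n_z = −0.03077 and ∂z/∂y = −n_y/n_z = −1.28143.
Gradient magnitude |∇z| = √(a² + b²) = √(0.00095 + 1.64207) = 1.28180.
True dip = arctan(1.28180) = 52.0°, dipping toward N (azimuth ≈ 001°).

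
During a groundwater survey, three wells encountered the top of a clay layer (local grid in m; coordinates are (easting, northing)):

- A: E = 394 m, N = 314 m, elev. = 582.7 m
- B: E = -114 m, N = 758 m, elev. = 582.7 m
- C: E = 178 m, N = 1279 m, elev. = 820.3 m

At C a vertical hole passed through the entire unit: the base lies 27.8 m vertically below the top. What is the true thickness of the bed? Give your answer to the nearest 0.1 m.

25.8 m

Let the plane be z = a·E + b·N + c.
B−A: −508a + 444b = 0;  C−A: −216a + 965b = 237.6.
Solving gives a = 0.26754, b = 0.30610.
|∇z| = √(a²+b²) = 0.40654, so dip δ = arctan(0.40654) = 22.12°.
True thickness = vertical thickness × cos δ = 27.8 × cos 22.12° = 25.8 m.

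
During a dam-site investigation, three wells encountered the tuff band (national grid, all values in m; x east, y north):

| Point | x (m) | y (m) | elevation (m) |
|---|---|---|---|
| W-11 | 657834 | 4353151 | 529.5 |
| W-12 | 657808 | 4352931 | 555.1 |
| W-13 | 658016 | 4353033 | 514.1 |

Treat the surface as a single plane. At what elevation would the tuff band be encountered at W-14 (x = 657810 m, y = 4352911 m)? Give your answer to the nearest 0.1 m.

Let the plane be z = a·x + b·y + c.
W-12−W-11: −26a − 220b = 25.6;  W-13−W-11: 182a − 118b = −15.4.
Solving gives a = −0.148668461, b = −0.098793727.
Then c = 529.5 − a·657834 − b·4353151 = 528392.68.
At (657810, 4352911): z = −97795.6 − 430040.3 + 528392.68 = 556.8 m.

556.8 m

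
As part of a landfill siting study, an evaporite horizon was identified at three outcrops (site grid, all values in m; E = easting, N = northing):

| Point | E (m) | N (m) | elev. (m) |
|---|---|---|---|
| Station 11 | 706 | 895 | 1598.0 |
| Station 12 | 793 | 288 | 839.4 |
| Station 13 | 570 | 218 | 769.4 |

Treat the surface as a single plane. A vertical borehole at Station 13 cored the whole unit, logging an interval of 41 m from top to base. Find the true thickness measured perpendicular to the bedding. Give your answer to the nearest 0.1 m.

25.7 m

Two edge vectors: Station 11→Station 12 = (87, -607, -758.6), Station 11→Station 13 = (-136, -677, -828.6).
Normal n = (Station 11→Station 12) × (Station 11→Station 13) = (-10612, 175257.8, -141451).
So ∂z/∂E = −n_x/n_z = −0.07502 and ∂z/∂N = −n_y/n_z = 1.23900.
|∇z| = √(a²+b²) = 1.24127, so dip δ = arctan(1.24127) = 51.14°.
True thickness = vertical thickness × cos δ = 41 × cos 51.14° = 25.7 m.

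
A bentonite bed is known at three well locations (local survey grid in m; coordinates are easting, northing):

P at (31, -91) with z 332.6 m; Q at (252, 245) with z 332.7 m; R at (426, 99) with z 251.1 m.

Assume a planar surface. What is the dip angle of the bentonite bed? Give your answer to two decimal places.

Let the plane be z = a·easting + b·northing + c.
Q−P: 221a + 336b = 0.1;  R−P: 395a + 190b = −81.5.
Solving gives a = −0.30203, b = 0.19895.
Gradient magnitude |∇z| = √(a² + b²) = √(0.09122 + 0.03958) = 0.36167.
True dip = arctan(0.36167) = 19.88°, dipping toward ESE (azimuth ≈ 123°).

19.88°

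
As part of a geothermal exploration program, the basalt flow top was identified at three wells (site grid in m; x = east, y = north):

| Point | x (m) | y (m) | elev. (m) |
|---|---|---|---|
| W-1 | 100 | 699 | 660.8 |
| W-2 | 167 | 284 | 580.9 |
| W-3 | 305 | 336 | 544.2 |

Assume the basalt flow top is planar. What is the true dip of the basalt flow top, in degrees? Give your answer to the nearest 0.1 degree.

19.2°

Two edge vectors: W-1→W-2 = (67, -415, -79.9), W-1→W-3 = (205, -363, -116.6).
Normal n = (W-1→W-2) × (W-1→W-3) = (19385.3, -8567.3, 60754).
So ∂z/∂x = −n_x/n_z = −0.31908 and ∂z/∂y = −n_y/n_z = 0.14102.
Gradient magnitude |∇z| = √(a² + b²) = √(0.10181 + 0.01989) = 0.34885.
True dip = arctan(0.34885) = 19.2°, dipping toward ESE (azimuth ≈ 114°).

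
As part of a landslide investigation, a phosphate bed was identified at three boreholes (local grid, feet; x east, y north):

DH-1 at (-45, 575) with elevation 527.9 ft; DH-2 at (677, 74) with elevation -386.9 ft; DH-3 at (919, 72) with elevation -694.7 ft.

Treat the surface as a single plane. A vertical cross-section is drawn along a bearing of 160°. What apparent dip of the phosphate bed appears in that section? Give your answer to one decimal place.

Let the plane be z = a·x + b·y + c.
DH-2−DH-1: 722a − 501b = −914.8;  DH-3−DH-1: 964a − 503b = −1222.6.
Solving gives a = −1.27196, b = −0.00710.
Unit vector along 160° is (sin 160°, cos 160°) = (0.3420, -0.9397).
Slope in that direction = a·(0.3420) + b·(-0.9397) = −0.42837.
Apparent dip = arctan|0.42837| = 23.2° (true dip is 51.8°, so apparent ≤ true as expected).

23.2°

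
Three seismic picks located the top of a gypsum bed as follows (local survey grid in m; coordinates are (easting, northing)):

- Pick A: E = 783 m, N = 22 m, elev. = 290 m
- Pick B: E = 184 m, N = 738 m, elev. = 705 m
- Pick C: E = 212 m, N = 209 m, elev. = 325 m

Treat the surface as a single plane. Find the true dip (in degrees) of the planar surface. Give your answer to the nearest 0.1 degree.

Let the plane be z = a·E + b·N + c.
Pick B−Pick A: −599a + 716b = 415;  Pick C−Pick A: −571a + 187b = 35.
Solving gives a = 0.17702, b = 0.72771.
Gradient magnitude |∇z| = √(a² + b²) = √(0.03134 + 0.52956) = 0.74893.
True dip = arctan(0.74893) = 36.8°, dipping toward SSW (azimuth ≈ 194°).

36.8°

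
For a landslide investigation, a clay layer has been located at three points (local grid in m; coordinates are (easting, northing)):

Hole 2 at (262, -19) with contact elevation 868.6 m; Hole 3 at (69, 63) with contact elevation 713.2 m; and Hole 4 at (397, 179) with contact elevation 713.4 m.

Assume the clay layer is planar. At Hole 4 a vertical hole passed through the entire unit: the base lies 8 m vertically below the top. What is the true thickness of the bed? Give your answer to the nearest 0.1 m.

5.4 m

Let the plane be z = a·E + b·N + c.
Hole 3−Hole 2: −193a + 82b = −155.4;  Hole 4−Hole 2: 135a + 198b = −155.2.
Solving gives a = 0.36610, b = −1.03345.
|∇z| = √(a²+b²) = 1.09638, so dip δ = arctan(1.09638) = 47.63°.
True thickness = vertical thickness × cos δ = 8 × cos 47.63° = 5.4 m.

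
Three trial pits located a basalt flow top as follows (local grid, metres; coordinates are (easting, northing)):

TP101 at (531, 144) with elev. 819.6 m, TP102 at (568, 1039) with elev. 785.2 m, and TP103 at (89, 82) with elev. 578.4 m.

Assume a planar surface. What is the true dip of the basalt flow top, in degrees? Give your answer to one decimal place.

Two edge vectors: TP101→TP102 = (37, 895, -34.4), TP101→TP103 = (-442, -62, -241.2).
Normal n = (TP101→TP102) × (TP101→TP103) = (-218006.8, 24129.2, 393296).
So ∂z/∂E = −n_x/n_z = 0.55431 and ∂z/∂N = −n_y/n_z = −0.06135.
Gradient magnitude |∇z| = √(a² + b²) = √(0.30726 + 0.00376) = 0.55769.
True dip = arctan(0.55769) = 29.1°, dipping toward W (azimuth ≈ 276°).

29.1°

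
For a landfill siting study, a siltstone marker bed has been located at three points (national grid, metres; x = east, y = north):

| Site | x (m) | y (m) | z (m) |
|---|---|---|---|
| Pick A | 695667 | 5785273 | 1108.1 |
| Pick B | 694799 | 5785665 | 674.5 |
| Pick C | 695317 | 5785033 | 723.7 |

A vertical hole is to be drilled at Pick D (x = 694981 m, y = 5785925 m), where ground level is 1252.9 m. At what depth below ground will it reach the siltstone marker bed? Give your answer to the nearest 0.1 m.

Two edge vectors: Pick A→Pick B = (-868, 392, -433.6), Pick A→Pick C = (-350, -240, -384.4).
Normal n = (Pick A→Pick B) × (Pick A→Pick C) = (-254748.8, -181899.2, 345520).
So ∂z/∂x = −n_x/n_z = 0.737291040 and ∂z/∂y = −n_y/n_z = 0.526450567.
Intercept c from Pick A: 1108.1 − 512909.05 − 3045660.25 = −3557461.20.
At (694981, 5785925): z_contact = 512403.26 + 3046003.50 − 3557461.20 = 945.56 m.
Depth below ground = 1252.9 − 945.56 = 307.3 m.

307.3 m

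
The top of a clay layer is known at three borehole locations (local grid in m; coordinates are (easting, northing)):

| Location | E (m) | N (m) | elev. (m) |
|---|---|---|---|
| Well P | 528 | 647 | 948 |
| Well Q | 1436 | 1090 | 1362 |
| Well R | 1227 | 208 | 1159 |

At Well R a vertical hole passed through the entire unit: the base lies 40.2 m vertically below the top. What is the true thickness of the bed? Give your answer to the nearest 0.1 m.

Two edge vectors: Well P→Well Q = (908, 443, 414), Well P→Well R = (699, -439, 211).
Normal n = (Well P→Well Q) × (Well P→Well R) = (275219, 97798, -708269).
So ∂z/∂E = −n_x/n_z = 0.38858 and ∂z/∂N = −n_y/n_z = 0.13808.
|∇z| = √(a²+b²) = 0.41238, so dip δ = arctan(0.41238) = 22.41°.
True thickness = vertical thickness × cos δ = 40.2 × cos 22.41° = 37.2 m.

37.2 m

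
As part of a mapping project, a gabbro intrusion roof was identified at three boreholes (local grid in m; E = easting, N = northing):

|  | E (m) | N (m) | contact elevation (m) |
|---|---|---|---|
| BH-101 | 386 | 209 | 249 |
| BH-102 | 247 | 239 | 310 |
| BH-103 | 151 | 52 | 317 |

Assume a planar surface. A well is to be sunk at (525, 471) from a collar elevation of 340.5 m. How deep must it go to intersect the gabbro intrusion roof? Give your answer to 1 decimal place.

103.1 m

Two edge vectors: BH-101→BH-102 = (-139, 30, 61), BH-101→BH-103 = (-235, -157, 68).
Normal n = (BH-101→BH-102) × (BH-101→BH-103) = (11617, -4883, 28873).
So ∂z/∂E = −n_x/n_z = −0.40235 and ∂z/∂N = −n_y/n_z = 0.16912.
Intercept c from BH-101: 249 + 155.31 − 35.35 = 368.96.
At (525, 471): z_contact = −211.23 + 79.66 + 368.96 = 237.38 m.
Depth below ground = 340.5 − 237.38 = 103.1 m.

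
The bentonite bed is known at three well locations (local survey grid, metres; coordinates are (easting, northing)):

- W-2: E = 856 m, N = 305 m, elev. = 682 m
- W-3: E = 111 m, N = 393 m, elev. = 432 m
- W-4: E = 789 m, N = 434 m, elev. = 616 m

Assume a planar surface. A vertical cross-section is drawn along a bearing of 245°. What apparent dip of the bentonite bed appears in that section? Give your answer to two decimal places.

6.49°

Two edge vectors: W-2→W-3 = (-745, 88, -250), W-2→W-4 = (-67, 129, -66).
Normal n = (W-2→W-3) × (W-2→W-4) = (26442, -32420, -90209).
So ∂z/∂E = −n_x/n_z = 0.29312 and ∂z/∂N = −n_y/n_z = −0.35939.
Unit vector along 245° is (sin 245°, cos 245°) = (-0.9063, -0.4226).
Slope in that direction = a·(-0.9063) + b·(-0.4226) = −0.11377.
Apparent dip = arctan|0.11377| = 6.49° (true dip is 24.9°, so apparent ≤ true as expected).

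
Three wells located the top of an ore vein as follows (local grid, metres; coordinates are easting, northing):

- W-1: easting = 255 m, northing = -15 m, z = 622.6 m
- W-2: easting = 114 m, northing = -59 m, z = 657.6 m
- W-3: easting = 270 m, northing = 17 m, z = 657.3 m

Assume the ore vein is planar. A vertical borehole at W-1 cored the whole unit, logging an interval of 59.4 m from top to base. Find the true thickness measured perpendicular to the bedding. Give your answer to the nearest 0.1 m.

Let the plane be z = a·easting + b·northing + c.
W-2−W-1: −141a − 44b = 35;  W-3−W-1: 15a + 32b = 34.7.
Solving gives a = −0.68712, b = 1.40646.
|∇z| = √(a²+b²) = 1.56534, so dip δ = arctan(1.56534) = 57.43°.
True thickness = vertical thickness × cos δ = 59.4 × cos 57.43° = 32.0 m.

32.0 m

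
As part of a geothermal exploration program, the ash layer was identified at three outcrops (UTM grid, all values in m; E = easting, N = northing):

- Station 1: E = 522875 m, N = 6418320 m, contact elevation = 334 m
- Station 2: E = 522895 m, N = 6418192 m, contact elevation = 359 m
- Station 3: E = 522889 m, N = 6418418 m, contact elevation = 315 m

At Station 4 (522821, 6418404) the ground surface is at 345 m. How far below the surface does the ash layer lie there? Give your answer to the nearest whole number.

28 m

Two edge vectors: Station 1→Station 2 = (20, -128, 25), Station 1→Station 3 = (14, 98, -19).
Normal n = (Station 1→Station 2) × (Station 1→Station 3) = (-18, 730, 3752).
So ∂z/∂E = −n_x/n_z = 0.00479744 and ∂z/∂N = −n_y/n_z = −0.19456290.
Intercept c from Station 1: 334 − 2508.46 + 1248766.95 = 1246592.49.
At (522821, 6418404): z_contact = 2508.2 − 1248783.3 + 1246592.49 = 317.4 m.
Depth below ground = 345 − 317.4 = 28 m.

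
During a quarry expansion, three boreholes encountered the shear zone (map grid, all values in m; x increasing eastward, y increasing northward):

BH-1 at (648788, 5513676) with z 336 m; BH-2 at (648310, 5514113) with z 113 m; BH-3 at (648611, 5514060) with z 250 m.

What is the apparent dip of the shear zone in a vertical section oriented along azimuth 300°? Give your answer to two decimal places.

Let the plane be z = a·x + b·y + c.
BH-2−BH-1: −478a + 437b = −223;  BH-3−BH-1: −177a + 384b = −86.
Solving gives a = 0.45244, b = −0.01541.
Unit vector along 300° is (sin 300°, cos 300°) = (-0.8660, 0.5000).
Slope in that direction = a·(-0.8660) + b·(0.5000) = −0.39953.
Apparent dip = arctan|0.39953| = 21.78° (true dip is 24.4°, so apparent ≤ true as expected).

21.78°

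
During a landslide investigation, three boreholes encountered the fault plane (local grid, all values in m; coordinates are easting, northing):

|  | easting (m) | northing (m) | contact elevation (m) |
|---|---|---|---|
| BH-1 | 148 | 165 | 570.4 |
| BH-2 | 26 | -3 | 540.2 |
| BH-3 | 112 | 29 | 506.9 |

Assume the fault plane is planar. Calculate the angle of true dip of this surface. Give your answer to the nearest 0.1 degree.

41.6°

Let the plane be z = a·easting + b·northing + c.
BH-2−BH-1: −122a − 168b = −30.2;  BH-3−BH-1: −36a − 136b = −63.5.
Solving gives a = −0.62223, b = 0.63162.
Gradient magnitude |∇z| = √(a² + b²) = √(0.38717 + 0.39894) = 0.88663.
True dip = arctan(0.88663) = 41.6°, dipping toward SE (azimuth ≈ 135°).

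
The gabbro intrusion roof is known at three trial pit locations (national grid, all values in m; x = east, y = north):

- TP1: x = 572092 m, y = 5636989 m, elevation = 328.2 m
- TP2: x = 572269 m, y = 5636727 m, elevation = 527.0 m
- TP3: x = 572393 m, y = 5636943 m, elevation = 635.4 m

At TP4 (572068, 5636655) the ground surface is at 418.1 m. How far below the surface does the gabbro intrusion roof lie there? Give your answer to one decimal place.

88.3 m

Let the plane be z = a·x + b·y + c.
TP2−TP1: 177a − 262b = 198.8;  TP3−TP1: 301a − 46b = 307.2.
Solving gives a = 1.008789593, b = −0.077268100.
Then c = 328.2 − a·572092 − b·5636989 = −141232.83.
At (572068, 5636655): z_contact = 577096.24 − 435533.62 − 141232.83 = 329.80 m.
Depth below ground = 418.1 − 329.80 = 88.3 m.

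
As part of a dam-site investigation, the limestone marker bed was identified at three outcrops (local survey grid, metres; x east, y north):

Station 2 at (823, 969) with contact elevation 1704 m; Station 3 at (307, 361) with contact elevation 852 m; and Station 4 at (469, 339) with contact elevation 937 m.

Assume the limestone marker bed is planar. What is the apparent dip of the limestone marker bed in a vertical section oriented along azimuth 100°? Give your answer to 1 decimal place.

Let the plane be z = a·x + b·y + c.
Station 3−Station 2: −516a − 608b = −852;  Station 4−Station 2: −354a − 630b = −767.
Solving gives a = 0.64110, b = 0.85722.
Unit vector along 100° is (sin 100°, cos 100°) = (0.9848, -0.1736).
Slope in that direction = a·(0.9848) + b·(-0.1736) = 0.48251.
Apparent dip = arctan|0.48251| = 25.8° (true dip is 46.9°, so apparent ≤ true as expected).

25.8°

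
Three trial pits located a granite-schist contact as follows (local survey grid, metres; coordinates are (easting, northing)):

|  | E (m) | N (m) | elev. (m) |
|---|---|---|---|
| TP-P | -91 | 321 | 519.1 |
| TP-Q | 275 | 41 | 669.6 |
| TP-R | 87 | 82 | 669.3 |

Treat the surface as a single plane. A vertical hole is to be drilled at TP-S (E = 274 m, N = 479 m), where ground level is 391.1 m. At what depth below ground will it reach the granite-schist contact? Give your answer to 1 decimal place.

49.4 m

Let the plane be z = a·E + b·N + c.
TP-Q−TP-P: 366a − 280b = 150.5;  TP-R−TP-P: 178a − 239b = 150.2.
Solving gives a = −0.16173, b = −0.74890.
Then c = 519.1 − a·-91 − b·321 = 744.78.
At (274, 479): z_contact = −44.31 − 358.72 + 744.78 = 341.74 m.
Depth below ground = 391.1 − 341.74 = 49.4 m.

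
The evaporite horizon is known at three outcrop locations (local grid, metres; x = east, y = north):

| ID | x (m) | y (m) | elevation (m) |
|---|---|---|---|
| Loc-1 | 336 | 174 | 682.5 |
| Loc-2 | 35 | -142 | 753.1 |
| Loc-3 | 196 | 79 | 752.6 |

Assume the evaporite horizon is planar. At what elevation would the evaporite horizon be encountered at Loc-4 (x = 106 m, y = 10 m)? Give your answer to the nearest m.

792 m

Two edge vectors: Loc-1→Loc-2 = (-301, -316, 70.6), Loc-1→Loc-3 = (-140, -95, 70.1).
Normal n = (Loc-1→Loc-2) × (Loc-1→Loc-3) = (-15444.6, 11216.1, -15645).
So ∂z/∂x = −n_x/n_z = −0.98719 and ∂z/∂y = −n_y/n_z = 0.71691.
Intercept c from Loc-1: 682.5 + 331.70 − 124.74 = 889.45.
At (106, 10): z = −104.6 + 7.2 + 889.45 = 792.0 m.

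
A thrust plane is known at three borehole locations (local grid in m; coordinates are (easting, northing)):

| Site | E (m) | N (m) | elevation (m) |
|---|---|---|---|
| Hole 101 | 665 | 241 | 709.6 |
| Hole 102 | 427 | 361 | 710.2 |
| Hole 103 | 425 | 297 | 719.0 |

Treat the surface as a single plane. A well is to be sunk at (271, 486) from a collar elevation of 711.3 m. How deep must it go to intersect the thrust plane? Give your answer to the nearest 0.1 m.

Two edge vectors: Hole 101→Hole 102 = (-238, 120, 0.6), Hole 101→Hole 103 = (-240, 56, 9.4).
Normal n = (Hole 101→Hole 102) × (Hole 101→Hole 103) = (1094.4, 2093.2, 15472).
So ∂z/∂E = −n_x/n_z = −0.07073 and ∂z/∂N = −n_y/n_z = −0.13529.
Intercept c from Hole 101: 709.6 + 47.04 + 32.60 = 789.24.
At (271, 486): z_contact = −19.17 − 65.75 + 789.24 = 704.32 m.
Depth below ground = 711.3 − 704.32 = 7.0 m.

7.0 m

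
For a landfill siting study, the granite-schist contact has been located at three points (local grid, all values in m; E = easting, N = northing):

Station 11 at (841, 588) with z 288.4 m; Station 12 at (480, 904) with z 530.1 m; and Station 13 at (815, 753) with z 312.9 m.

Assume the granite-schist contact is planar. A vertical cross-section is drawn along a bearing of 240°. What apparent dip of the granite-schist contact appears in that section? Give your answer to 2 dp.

Let the plane be z = a·E + b·N + c.
Station 12−Station 11: −361a + 316b = 241.7;  Station 13−Station 11: −26a + 165b = 24.5.
Solving gives a = −0.62588, b = 0.04986.
Unit vector along 240° is (sin 240°, cos 240°) = (-0.8660, -0.5000).
Slope in that direction = a·(-0.8660) + b·(-0.5000) = 0.51710.
Apparent dip = arctan|0.51710| = 27.34° (true dip is 32.1°, so apparent ≤ true as expected).

27.34°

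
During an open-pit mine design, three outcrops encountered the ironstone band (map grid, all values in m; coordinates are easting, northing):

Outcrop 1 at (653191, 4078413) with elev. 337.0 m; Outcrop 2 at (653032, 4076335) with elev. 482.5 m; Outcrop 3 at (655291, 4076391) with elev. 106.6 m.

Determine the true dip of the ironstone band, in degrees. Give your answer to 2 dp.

9.91°

Two edge vectors: Outcrop 1→Outcrop 2 = (-159, -2078, 145.5), Outcrop 1→Outcrop 3 = (2100, -2022, -230.4).
Normal n = (Outcrop 1→Outcrop 2) × (Outcrop 1→Outcrop 3) = (772972.2, 268916.4, 4685298).
So ∂z/∂easting = −n_x/n_z = −0.16498 and ∂z/∂northing = −n_y/n_z = −0.05740.
Gradient magnitude |∇z| = √(a² + b²) = √(0.02722 + 0.00329) = 0.17468.
True dip = arctan(0.17468) = 9.91°, dipping toward ENE (azimuth ≈ 071°).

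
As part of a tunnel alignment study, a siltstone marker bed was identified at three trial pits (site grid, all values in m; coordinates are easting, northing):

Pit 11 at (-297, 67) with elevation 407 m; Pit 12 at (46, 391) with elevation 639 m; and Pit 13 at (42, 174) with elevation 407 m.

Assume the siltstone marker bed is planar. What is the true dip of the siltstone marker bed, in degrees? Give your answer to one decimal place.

Two edge vectors: Pit 11→Pit 12 = (343, 324, 232), Pit 11→Pit 13 = (339, 107, 0).
Normal n = (Pit 11→Pit 12) × (Pit 11→Pit 13) = (-24824, 78648, -73135).
So ∂z/∂easting = −n_x/n_z = −0.33943 and ∂z/∂northing = −n_y/n_z = 1.07538.
Gradient magnitude |∇z| = √(a² + b²) = √(0.11521 + 1.15644) = 1.12768.
True dip = arctan(1.12768) = 48.4°, dipping toward SSE (azimuth ≈ 162°).

48.4°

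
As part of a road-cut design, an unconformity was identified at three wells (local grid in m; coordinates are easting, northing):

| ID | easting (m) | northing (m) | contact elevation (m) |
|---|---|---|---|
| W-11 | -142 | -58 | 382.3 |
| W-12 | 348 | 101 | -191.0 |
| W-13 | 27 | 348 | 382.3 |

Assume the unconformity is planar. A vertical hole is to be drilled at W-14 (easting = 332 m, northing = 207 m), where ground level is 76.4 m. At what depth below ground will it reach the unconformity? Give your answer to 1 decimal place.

186.1 m

Let the plane be z = a·easting + b·northing + c.
W-12−W-11: 490a + 159b = −573.3;  W-13−W-11: 169a + 406b = 0.
Solving gives a = −1.35271, b = 0.56307.
Then c = 382.3 − a·-142 − b·-58 = 222.87.
At (332, 207): z_contact = −449.10 + 116.56 + 222.87 = -109.67 m.
Depth below ground = 76.4 − (-109.67) = 186.1 m.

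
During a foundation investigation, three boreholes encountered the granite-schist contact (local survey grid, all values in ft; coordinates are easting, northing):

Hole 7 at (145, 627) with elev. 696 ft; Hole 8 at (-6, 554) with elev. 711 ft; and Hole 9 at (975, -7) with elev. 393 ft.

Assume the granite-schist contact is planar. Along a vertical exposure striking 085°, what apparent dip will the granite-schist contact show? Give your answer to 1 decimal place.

10.4°

Let the plane be z = a·easting + b·northing + c.
Hole 8−Hole 7: −151a − 73b = 15;  Hole 9−Hole 7: 830a − 634b = −303.
Solving gives a = −0.20233, b = 0.21304.
Unit vector along 085° is (sin 85°, cos 85°) = (0.9962, 0.0872).
Slope in that direction = a·(0.9962) + b·(0.0872) = −0.18299.
Apparent dip = arctan|0.18299| = 10.4° (true dip is 16.4°, so apparent ≤ true as expected).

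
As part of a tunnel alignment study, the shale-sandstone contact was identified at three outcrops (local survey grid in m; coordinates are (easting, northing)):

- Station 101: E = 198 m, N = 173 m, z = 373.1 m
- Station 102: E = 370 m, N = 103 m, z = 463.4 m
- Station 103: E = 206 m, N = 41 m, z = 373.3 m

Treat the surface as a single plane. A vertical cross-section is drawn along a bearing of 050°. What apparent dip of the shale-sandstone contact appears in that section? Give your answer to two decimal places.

23.36°

Let the plane be z = a·E + b·N + c.
Station 102−Station 101: 172a − 70b = 90.3;  Station 103−Station 101: 8a − 132b = 0.2.
Solving gives a = 0.53764, b = 0.03107.
Unit vector along 050° is (sin 50°, cos 50°) = (0.7660, 0.6428).
Slope in that direction = a·(0.7660) + b·(0.6428) = 0.43183.
Apparent dip = arctan|0.43183| = 23.36° (true dip is 28.3°, so apparent ≤ true as expected).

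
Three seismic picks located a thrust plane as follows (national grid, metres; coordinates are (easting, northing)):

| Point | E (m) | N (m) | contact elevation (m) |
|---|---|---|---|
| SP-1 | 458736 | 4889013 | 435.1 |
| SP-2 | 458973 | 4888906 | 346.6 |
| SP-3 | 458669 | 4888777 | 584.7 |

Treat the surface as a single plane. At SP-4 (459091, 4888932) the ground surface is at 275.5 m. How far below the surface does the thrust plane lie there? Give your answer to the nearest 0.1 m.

Two edge vectors: SP-1→SP-2 = (237, -107, -88.5), SP-1→SP-3 = (-67, -236, 149.6).
Normal n = (SP-1→SP-2) × (SP-1→SP-3) = (-36893.2, -29525.7, -63101).
So ∂z/∂E = −n_x/n_z = −0.584669023 and ∂z/∂N = −n_y/n_z = −0.467911761.
Intercept c from SP-1: 435.1 + 268208.73 + 2287626.68 = 2556270.51.
At (459091, 4888932): z_contact = −268416.29 − 2287588.78 + 2556270.51 = 265.44 m.
Depth below ground = 275.5 − 265.44 = 10.1 m.

10.1 m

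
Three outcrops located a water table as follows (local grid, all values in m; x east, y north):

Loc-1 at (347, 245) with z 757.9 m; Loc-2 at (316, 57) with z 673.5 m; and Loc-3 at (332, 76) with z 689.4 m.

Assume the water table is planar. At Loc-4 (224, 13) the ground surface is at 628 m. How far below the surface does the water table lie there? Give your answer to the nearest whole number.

Two edge vectors: Loc-1→Loc-2 = (-31, -188, -84.4), Loc-1→Loc-3 = (-15, -169, -68.5).
Normal n = (Loc-1→Loc-2) × (Loc-1→Loc-3) = (-1385.6, -857.5, 2419).
So ∂z/∂x = −n_x/n_z = 0.57280 and ∂z/∂y = −n_y/n_z = 0.35449.
Intercept c from Loc-1: 757.9 − 198.76 − 86.85 = 472.29.
At (224, 13): z_contact = 128.3 + 4.6 + 472.29 = 605.2 m.
Depth below ground = 628 − 605.2 = 23 m.

23 m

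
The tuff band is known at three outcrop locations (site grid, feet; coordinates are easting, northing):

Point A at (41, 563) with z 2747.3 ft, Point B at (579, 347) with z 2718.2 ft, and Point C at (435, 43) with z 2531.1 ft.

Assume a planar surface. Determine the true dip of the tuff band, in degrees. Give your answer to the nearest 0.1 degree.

Two edge vectors: Point A→Point B = (538, -216, -29.1), Point A→Point C = (394, -520, -216.2).
Normal n = (Point A→Point B) × (Point A→Point C) = (31567.2, 104850.2, -194656).
So ∂z/∂easting = −n_x/n_z = 0.16217 and ∂z/∂northing = −n_y/n_z = 0.53864.
Gradient magnitude |∇z| = √(a² + b²) = √(0.02630 + 0.29014) = 0.56253.
True dip = arctan(0.56253) = 29.4°, dipping toward SSW (azimuth ≈ 197°).

29.4°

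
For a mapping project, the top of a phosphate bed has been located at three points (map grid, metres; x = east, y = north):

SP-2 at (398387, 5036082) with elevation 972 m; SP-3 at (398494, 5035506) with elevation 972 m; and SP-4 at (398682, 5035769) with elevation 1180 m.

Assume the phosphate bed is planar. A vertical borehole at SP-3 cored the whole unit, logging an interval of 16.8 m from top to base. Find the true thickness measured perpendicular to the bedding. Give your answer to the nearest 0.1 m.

12.5 m

Two edge vectors: SP-2→SP-3 = (107, -576, 0), SP-2→SP-4 = (295, -313, 208).
Normal n = (SP-2→SP-3) × (SP-2→SP-4) = (-119808, -22256, 136429).
So ∂z/∂x = −n_x/n_z = 0.87817 and ∂z/∂y = −n_y/n_z = 0.16313.
|∇z| = √(a²+b²) = 0.89319, so dip δ = arctan(0.89319) = 41.77°.
True thickness = vertical thickness × cos δ = 16.8 × cos 41.77° = 12.5 m.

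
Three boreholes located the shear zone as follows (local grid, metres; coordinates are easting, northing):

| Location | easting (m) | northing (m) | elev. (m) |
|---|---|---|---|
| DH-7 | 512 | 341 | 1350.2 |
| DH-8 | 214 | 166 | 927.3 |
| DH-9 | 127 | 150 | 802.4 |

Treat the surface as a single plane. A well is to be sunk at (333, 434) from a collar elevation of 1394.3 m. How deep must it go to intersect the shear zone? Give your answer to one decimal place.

Two edge vectors: DH-7→DH-8 = (-298, -175, -422.9), DH-7→DH-9 = (-385, -191, -547.8).
Normal n = (DH-7→DH-8) × (DH-7→DH-9) = (15091.1, -427.9, -10457).
So ∂z/∂easting = −n_x/n_z = 1.44316 and ∂z/∂northing = −n_y/n_z = −0.04092.
Intercept c from DH-7: 1350.2 − 738.90 + 13.95 = 625.26.
At (333, 434): z_contact = 480.57 − 17.76 + 625.26 = 1088.07 m.
Depth below ground = 1394.3 − 1088.07 = 306.2 m.

306.2 m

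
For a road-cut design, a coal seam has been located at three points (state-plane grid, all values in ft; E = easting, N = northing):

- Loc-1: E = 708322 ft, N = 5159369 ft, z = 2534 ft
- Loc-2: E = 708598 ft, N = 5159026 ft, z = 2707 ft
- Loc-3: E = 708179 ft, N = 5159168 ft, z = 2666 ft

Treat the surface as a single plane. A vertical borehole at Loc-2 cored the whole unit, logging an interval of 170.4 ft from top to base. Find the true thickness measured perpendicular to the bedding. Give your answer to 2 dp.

146.52 ft

Two edge vectors: Loc-1→Loc-2 = (276, -343, 173), Loc-1→Loc-3 = (-143, -201, 132).
Normal n = (Loc-1→Loc-2) × (Loc-1→Loc-3) = (-10503, -61171, -104525).
So ∂z/∂E = −n_x/n_z = −0.10048 and ∂z/∂N = −n_y/n_z = −0.58523.
|∇z| = √(a²+b²) = 0.59379, so dip δ = arctan(0.59379) = 30.70°.
True thickness = vertical thickness × cos δ = 170.4 × cos 30.70° = 146.52 ft.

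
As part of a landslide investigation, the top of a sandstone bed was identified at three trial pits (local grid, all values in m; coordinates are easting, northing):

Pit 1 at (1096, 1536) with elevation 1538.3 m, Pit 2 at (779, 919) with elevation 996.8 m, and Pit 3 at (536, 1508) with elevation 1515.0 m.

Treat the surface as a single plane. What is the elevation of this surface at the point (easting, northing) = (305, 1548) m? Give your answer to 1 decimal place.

1550.7 m

Two edge vectors: Pit 1→Pit 2 = (-317, -617, -541.5), Pit 1→Pit 3 = (-560, -28, -23.3).
Normal n = (Pit 1→Pit 2) × (Pit 1→Pit 3) = (-785.9, 295853.9, -336644).
So ∂z/∂easting = −n_x/n_z = −0.002335 and ∂z/∂northing = −n_y/n_z = 0.878833.
Intercept c from Pit 1: 1538.3 + 2.56 − 1349.89 = 190.97.
At (305, 1548): z = −0.7 + 1360.4 + 190.97 = 1550.7 m.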